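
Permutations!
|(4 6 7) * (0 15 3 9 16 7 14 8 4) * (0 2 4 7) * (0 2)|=|(0 15 3 9 16 2 4 6 14 8 7)|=11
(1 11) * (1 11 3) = (11)(1 3) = [0, 3, 2, 1, 4, 5, 6, 7, 8, 9, 10, 11]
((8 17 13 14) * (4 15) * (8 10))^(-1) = (4 15)(8 10 14 13 17)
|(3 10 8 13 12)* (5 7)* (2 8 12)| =6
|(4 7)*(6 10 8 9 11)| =10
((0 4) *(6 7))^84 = (7)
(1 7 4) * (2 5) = (1 7 4)(2 5) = [0, 7, 5, 3, 1, 2, 6, 4]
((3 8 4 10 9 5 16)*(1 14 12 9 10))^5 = ((1 14 12 9 5 16 3 8 4))^5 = (1 16 14 3 12 8 9 4 5)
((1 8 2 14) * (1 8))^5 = (2 8 14)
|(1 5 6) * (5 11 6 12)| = 6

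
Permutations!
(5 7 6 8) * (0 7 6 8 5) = (0 7 8)(5 6) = [7, 1, 2, 3, 4, 6, 5, 8, 0]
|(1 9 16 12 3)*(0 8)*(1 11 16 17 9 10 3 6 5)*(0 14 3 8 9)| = |(0 9 17)(1 10 8 14 3 11 16 12 6 5)| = 30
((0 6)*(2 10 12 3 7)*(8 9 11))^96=(2 10 12 3 7)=((0 6)(2 10 12 3 7)(8 9 11))^96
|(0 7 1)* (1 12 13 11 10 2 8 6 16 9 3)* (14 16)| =14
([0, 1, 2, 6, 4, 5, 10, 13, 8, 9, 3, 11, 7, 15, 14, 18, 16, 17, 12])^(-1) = (3 10 6)(7 12 18 15 13)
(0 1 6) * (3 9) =(0 1 6)(3 9) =[1, 6, 2, 9, 4, 5, 0, 7, 8, 3]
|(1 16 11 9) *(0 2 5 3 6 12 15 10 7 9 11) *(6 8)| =13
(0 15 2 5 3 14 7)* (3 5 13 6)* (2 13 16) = [15, 1, 16, 14, 4, 5, 3, 0, 8, 9, 10, 11, 12, 6, 7, 13, 2] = (0 15 13 6 3 14 7)(2 16)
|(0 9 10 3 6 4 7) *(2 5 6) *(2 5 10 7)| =|(0 9 7)(2 10 3 5 6 4)| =6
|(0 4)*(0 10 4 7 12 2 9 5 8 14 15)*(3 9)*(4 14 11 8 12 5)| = 22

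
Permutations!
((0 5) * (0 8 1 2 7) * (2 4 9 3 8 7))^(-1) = (0 7 5)(1 8 3 9 4)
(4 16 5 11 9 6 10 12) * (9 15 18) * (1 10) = (1 10 12 4 16 5 11 15 18 9 6) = [0, 10, 2, 3, 16, 11, 1, 7, 8, 6, 12, 15, 4, 13, 14, 18, 5, 17, 9]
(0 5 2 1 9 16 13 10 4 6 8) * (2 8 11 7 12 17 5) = (0 2 1 9 16 13 10 4 6 11 7 12 17 5 8) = [2, 9, 1, 3, 6, 8, 11, 12, 0, 16, 4, 7, 17, 10, 14, 15, 13, 5]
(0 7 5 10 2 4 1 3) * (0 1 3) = (0 7 5 10 2 4 3 1) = [7, 0, 4, 1, 3, 10, 6, 5, 8, 9, 2]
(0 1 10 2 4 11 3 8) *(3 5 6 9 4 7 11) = [1, 10, 7, 8, 3, 6, 9, 11, 0, 4, 2, 5] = (0 1 10 2 7 11 5 6 9 4 3 8)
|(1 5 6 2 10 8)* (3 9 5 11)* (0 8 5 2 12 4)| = |(0 8 1 11 3 9 2 10 5 6 12 4)| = 12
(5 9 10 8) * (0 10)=(0 10 8 5 9)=[10, 1, 2, 3, 4, 9, 6, 7, 5, 0, 8]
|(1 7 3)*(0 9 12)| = 3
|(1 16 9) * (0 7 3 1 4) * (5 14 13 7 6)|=|(0 6 5 14 13 7 3 1 16 9 4)|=11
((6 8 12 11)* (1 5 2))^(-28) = (12)(1 2 5)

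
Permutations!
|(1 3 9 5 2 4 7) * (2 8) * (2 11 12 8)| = 21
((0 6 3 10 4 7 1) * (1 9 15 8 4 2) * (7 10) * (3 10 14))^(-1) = ((0 6 10 2 1)(3 7 9 15 8 4 14))^(-1) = (0 1 2 10 6)(3 14 4 8 15 9 7)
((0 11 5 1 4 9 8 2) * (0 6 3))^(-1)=((0 11 5 1 4 9 8 2 6 3))^(-1)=(0 3 6 2 8 9 4 1 5 11)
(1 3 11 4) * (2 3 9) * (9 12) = [0, 12, 3, 11, 1, 5, 6, 7, 8, 2, 10, 4, 9] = (1 12 9 2 3 11 4)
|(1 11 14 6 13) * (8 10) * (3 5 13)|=14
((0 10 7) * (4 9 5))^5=(0 7 10)(4 5 9)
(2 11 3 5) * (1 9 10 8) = (1 9 10 8)(2 11 3 5) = [0, 9, 11, 5, 4, 2, 6, 7, 1, 10, 8, 3]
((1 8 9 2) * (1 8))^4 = ((2 8 9))^4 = (2 8 9)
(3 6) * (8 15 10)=(3 6)(8 15 10)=[0, 1, 2, 6, 4, 5, 3, 7, 15, 9, 8, 11, 12, 13, 14, 10]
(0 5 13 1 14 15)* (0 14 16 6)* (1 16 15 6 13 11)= (0 5 11 1 15 14 6)(13 16)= [5, 15, 2, 3, 4, 11, 0, 7, 8, 9, 10, 1, 12, 16, 6, 14, 13]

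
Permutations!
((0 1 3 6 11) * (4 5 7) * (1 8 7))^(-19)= (0 11 6 3 1 5 4 7 8)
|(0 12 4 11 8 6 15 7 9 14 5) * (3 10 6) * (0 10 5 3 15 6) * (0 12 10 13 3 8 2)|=|(0 10 12 4 11 2)(3 5 13)(7 9 14 8 15)|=30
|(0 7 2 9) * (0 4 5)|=6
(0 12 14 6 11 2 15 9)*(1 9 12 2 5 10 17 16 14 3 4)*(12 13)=[2, 9, 15, 4, 1, 10, 11, 7, 8, 0, 17, 5, 3, 12, 6, 13, 14, 16]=(0 2 15 13 12 3 4 1 9)(5 10 17 16 14 6 11)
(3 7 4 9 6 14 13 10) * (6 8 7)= [0, 1, 2, 6, 9, 5, 14, 4, 7, 8, 3, 11, 12, 10, 13]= (3 6 14 13 10)(4 9 8 7)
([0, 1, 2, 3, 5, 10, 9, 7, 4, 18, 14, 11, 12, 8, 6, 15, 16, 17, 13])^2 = (4 10 6 18 8 5 14 9 13)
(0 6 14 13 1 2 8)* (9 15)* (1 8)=(0 6 14 13 8)(1 2)(9 15)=[6, 2, 1, 3, 4, 5, 14, 7, 0, 15, 10, 11, 12, 8, 13, 9]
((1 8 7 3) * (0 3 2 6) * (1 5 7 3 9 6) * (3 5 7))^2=((0 9 6)(1 8 5 3 7 2))^2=(0 6 9)(1 5 7)(2 8 3)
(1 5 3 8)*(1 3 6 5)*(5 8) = (3 5 6 8) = [0, 1, 2, 5, 4, 6, 8, 7, 3]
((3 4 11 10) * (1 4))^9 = ((1 4 11 10 3))^9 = (1 3 10 11 4)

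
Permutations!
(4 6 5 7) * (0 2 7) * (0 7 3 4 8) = (0 2 3 4 6 5 7 8) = [2, 1, 3, 4, 6, 7, 5, 8, 0]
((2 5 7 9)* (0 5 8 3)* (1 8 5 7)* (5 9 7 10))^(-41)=((0 10 5 1 8 3)(2 9))^(-41)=(0 10 5 1 8 3)(2 9)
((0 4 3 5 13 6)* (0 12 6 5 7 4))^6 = (13) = ((3 7 4)(5 13)(6 12))^6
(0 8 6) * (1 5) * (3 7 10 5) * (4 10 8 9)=(0 9 4 10 5 1 3 7 8 6)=[9, 3, 2, 7, 10, 1, 0, 8, 6, 4, 5]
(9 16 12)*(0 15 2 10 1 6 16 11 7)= [15, 6, 10, 3, 4, 5, 16, 0, 8, 11, 1, 7, 9, 13, 14, 2, 12]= (0 15 2 10 1 6 16 12 9 11 7)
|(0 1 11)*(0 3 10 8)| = 6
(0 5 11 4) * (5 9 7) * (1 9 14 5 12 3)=[14, 9, 2, 1, 0, 11, 6, 12, 8, 7, 10, 4, 3, 13, 5]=(0 14 5 11 4)(1 9 7 12 3)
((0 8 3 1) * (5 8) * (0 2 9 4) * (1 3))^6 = ((0 5 8 1 2 9 4))^6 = (0 4 9 2 1 8 5)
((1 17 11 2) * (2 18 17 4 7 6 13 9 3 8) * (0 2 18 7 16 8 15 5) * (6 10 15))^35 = (0 7 8 2 10 18 1 15 17 4 5 11 16)(3 9 13 6)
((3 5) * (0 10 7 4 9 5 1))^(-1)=(0 1 3 5 9 4 7 10)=((0 10 7 4 9 5 3 1))^(-1)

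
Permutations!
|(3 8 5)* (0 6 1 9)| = 12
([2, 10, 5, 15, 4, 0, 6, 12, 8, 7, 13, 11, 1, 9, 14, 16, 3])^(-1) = (0 5 2)(1 12 7 9 13 10)(3 16 15)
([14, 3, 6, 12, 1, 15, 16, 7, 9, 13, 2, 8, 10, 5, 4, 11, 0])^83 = [1, 10, 0, 2, 12, 13, 14, 7, 11, 8, 16, 15, 6, 9, 3, 5, 4]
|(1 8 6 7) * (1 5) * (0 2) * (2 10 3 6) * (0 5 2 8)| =8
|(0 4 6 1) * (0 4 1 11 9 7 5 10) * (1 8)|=10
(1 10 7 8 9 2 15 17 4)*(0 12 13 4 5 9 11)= (0 12 13 4 1 10 7 8 11)(2 15 17 5 9)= [12, 10, 15, 3, 1, 9, 6, 8, 11, 2, 7, 0, 13, 4, 14, 17, 16, 5]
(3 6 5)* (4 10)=(3 6 5)(4 10)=[0, 1, 2, 6, 10, 3, 5, 7, 8, 9, 4]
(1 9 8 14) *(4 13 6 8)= [0, 9, 2, 3, 13, 5, 8, 7, 14, 4, 10, 11, 12, 6, 1]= (1 9 4 13 6 8 14)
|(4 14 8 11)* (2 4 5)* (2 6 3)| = 8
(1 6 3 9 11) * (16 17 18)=(1 6 3 9 11)(16 17 18)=[0, 6, 2, 9, 4, 5, 3, 7, 8, 11, 10, 1, 12, 13, 14, 15, 17, 18, 16]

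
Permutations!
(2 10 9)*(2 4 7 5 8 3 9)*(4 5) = (2 10)(3 9 5 8)(4 7) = [0, 1, 10, 9, 7, 8, 6, 4, 3, 5, 2]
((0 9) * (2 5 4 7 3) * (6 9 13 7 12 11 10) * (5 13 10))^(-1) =(0 9 6 10)(2 3 7 13)(4 5 11 12)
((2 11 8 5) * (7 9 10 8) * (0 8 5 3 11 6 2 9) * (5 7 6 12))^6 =((0 8 3 11 6 2 12 5 9 10 7))^6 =(0 12 8 5 3 9 11 10 6 7 2)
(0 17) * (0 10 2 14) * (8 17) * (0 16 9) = (0 8 17 10 2 14 16 9) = [8, 1, 14, 3, 4, 5, 6, 7, 17, 0, 2, 11, 12, 13, 16, 15, 9, 10]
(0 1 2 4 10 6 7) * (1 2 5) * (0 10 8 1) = (0 2 4 8 1 5)(6 7 10) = [2, 5, 4, 3, 8, 0, 7, 10, 1, 9, 6]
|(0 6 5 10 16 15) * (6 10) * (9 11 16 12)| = |(0 10 12 9 11 16 15)(5 6)| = 14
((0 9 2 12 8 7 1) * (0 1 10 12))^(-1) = ((0 9 2)(7 10 12 8))^(-1) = (0 2 9)(7 8 12 10)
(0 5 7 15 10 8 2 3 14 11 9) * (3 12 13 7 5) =[3, 1, 12, 14, 4, 5, 6, 15, 2, 0, 8, 9, 13, 7, 11, 10] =(0 3 14 11 9)(2 12 13 7 15 10 8)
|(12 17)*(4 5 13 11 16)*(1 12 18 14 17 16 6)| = |(1 12 16 4 5 13 11 6)(14 17 18)| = 24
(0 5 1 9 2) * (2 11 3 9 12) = (0 5 1 12 2)(3 9 11) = [5, 12, 0, 9, 4, 1, 6, 7, 8, 11, 10, 3, 2]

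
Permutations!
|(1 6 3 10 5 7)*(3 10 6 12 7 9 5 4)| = |(1 12 7)(3 6 10 4)(5 9)| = 12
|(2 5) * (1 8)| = |(1 8)(2 5)| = 2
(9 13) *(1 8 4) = (1 8 4)(9 13) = [0, 8, 2, 3, 1, 5, 6, 7, 4, 13, 10, 11, 12, 9]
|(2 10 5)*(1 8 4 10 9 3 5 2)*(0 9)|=9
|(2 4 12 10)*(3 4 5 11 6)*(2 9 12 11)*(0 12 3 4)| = |(0 12 10 9 3)(2 5)(4 11 6)| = 30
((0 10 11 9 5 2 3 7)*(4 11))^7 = (0 3 5 11 10 7 2 9 4)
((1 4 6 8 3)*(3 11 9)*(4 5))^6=(1 9 8 4)(3 11 6 5)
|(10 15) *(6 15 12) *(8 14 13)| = 12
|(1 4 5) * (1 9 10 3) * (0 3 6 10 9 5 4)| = 6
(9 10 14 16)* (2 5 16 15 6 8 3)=[0, 1, 5, 2, 4, 16, 8, 7, 3, 10, 14, 11, 12, 13, 15, 6, 9]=(2 5 16 9 10 14 15 6 8 3)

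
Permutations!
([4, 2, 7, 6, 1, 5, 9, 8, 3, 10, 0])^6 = [3, 9, 10, 1, 6, 5, 2, 0, 4, 7, 8]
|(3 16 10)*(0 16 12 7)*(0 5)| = |(0 16 10 3 12 7 5)| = 7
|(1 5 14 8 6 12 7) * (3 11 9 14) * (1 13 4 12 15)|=36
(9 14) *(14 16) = (9 16 14) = [0, 1, 2, 3, 4, 5, 6, 7, 8, 16, 10, 11, 12, 13, 9, 15, 14]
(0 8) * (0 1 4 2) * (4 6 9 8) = [4, 6, 0, 3, 2, 5, 9, 7, 1, 8] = (0 4 2)(1 6 9 8)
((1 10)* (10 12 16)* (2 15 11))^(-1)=(1 10 16 12)(2 11 15)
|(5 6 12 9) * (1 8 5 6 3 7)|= 15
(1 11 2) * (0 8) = [8, 11, 1, 3, 4, 5, 6, 7, 0, 9, 10, 2] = (0 8)(1 11 2)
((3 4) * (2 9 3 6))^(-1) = ((2 9 3 4 6))^(-1) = (2 6 4 3 9)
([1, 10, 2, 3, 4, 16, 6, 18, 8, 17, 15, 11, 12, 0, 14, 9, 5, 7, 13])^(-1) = [13, 0, 2, 3, 4, 16, 6, 17, 8, 15, 1, 11, 12, 18, 14, 10, 5, 9, 7]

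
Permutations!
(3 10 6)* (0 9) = (0 9)(3 10 6) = [9, 1, 2, 10, 4, 5, 3, 7, 8, 0, 6]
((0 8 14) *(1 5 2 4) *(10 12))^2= ((0 8 14)(1 5 2 4)(10 12))^2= (0 14 8)(1 2)(4 5)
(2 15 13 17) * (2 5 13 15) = (5 13 17) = [0, 1, 2, 3, 4, 13, 6, 7, 8, 9, 10, 11, 12, 17, 14, 15, 16, 5]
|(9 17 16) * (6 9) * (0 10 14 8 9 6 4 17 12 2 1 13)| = |(0 10 14 8 9 12 2 1 13)(4 17 16)| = 9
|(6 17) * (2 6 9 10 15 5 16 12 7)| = |(2 6 17 9 10 15 5 16 12 7)| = 10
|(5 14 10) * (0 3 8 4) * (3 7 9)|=6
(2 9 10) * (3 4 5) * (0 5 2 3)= (0 5)(2 9 10 3 4)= [5, 1, 9, 4, 2, 0, 6, 7, 8, 10, 3]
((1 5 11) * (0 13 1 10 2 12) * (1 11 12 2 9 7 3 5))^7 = (0 5 7 10 13 12 3 9 11)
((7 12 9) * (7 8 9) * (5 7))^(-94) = ((5 7 12)(8 9))^(-94) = (5 12 7)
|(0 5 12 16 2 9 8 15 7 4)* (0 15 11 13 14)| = 30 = |(0 5 12 16 2 9 8 11 13 14)(4 15 7)|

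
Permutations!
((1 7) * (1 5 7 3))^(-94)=(7)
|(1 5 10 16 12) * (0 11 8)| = 15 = |(0 11 8)(1 5 10 16 12)|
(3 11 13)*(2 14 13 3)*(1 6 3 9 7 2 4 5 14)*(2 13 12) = (1 6 3 11 9 7 13 4 5 14 12 2) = [0, 6, 1, 11, 5, 14, 3, 13, 8, 7, 10, 9, 2, 4, 12]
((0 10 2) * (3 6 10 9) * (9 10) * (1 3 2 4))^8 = (10) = ((0 10 4 1 3 6 9 2))^8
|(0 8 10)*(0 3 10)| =|(0 8)(3 10)| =2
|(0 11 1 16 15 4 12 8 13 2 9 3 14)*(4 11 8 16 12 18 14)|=|(0 8 13 2 9 3 4 18 14)(1 12 16 15 11)|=45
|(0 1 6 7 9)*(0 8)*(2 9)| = 7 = |(0 1 6 7 2 9 8)|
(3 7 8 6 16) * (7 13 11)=(3 13 11 7 8 6 16)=[0, 1, 2, 13, 4, 5, 16, 8, 6, 9, 10, 7, 12, 11, 14, 15, 3]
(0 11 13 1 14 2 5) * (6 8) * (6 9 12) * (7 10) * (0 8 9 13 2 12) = (0 11 2 5 8 13 1 14 12 6 9)(7 10) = [11, 14, 5, 3, 4, 8, 9, 10, 13, 0, 7, 2, 6, 1, 12]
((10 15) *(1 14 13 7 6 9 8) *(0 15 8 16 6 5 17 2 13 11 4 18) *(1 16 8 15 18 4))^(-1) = (0 18)(1 11 14)(2 17 5 7 13)(6 16 8 9)(10 15)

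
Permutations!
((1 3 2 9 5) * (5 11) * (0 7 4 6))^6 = (11)(0 4)(6 7)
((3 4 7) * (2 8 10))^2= ((2 8 10)(3 4 7))^2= (2 10 8)(3 7 4)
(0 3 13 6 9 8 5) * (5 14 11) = [3, 1, 2, 13, 4, 0, 9, 7, 14, 8, 10, 5, 12, 6, 11] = (0 3 13 6 9 8 14 11 5)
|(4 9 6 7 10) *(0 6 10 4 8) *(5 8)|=|(0 6 7 4 9 10 5 8)|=8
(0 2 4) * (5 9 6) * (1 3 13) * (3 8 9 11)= (0 2 4)(1 8 9 6 5 11 3 13)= [2, 8, 4, 13, 0, 11, 5, 7, 9, 6, 10, 3, 12, 1]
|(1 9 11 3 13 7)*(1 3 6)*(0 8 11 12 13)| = 10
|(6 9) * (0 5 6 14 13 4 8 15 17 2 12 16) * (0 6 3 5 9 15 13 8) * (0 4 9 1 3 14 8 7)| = |(0 1 3 5 14 7)(2 12 16 6 15 17)(8 13 9)| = 6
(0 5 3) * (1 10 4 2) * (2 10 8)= (0 5 3)(1 8 2)(4 10)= [5, 8, 1, 0, 10, 3, 6, 7, 2, 9, 4]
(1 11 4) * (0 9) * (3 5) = [9, 11, 2, 5, 1, 3, 6, 7, 8, 0, 10, 4] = (0 9)(1 11 4)(3 5)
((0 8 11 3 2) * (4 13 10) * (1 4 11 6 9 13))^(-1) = ((0 8 6 9 13 10 11 3 2)(1 4))^(-1) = (0 2 3 11 10 13 9 6 8)(1 4)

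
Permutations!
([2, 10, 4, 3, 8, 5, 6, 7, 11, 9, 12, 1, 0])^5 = (0 1 4 12 11 2 10 8)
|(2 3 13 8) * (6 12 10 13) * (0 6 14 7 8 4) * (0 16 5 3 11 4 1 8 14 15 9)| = |(0 6 12 10 13 1 8 2 11 4 16 5 3 15 9)(7 14)| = 30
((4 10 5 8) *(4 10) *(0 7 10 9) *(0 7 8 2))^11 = ((0 8 9 7 10 5 2))^11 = (0 10 8 5 9 2 7)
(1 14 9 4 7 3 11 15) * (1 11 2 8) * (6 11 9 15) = (1 14 15 9 4 7 3 2 8)(6 11) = [0, 14, 8, 2, 7, 5, 11, 3, 1, 4, 10, 6, 12, 13, 15, 9]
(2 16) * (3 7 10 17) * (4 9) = (2 16)(3 7 10 17)(4 9) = [0, 1, 16, 7, 9, 5, 6, 10, 8, 4, 17, 11, 12, 13, 14, 15, 2, 3]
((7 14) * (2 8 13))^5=(2 13 8)(7 14)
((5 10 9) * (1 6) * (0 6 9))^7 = (0 6 1 9 5 10)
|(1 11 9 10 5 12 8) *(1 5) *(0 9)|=15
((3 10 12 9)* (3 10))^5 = (9 12 10)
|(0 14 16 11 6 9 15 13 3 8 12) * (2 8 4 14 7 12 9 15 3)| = |(0 7 12)(2 8 9 3 4 14 16 11 6 15 13)| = 33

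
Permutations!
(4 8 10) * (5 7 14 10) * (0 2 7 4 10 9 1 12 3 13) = (0 2 7 14 9 1 12 3 13)(4 8 5) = [2, 12, 7, 13, 8, 4, 6, 14, 5, 1, 10, 11, 3, 0, 9]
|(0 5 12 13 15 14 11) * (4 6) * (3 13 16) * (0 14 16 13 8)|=8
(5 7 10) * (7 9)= [0, 1, 2, 3, 4, 9, 6, 10, 8, 7, 5]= (5 9 7 10)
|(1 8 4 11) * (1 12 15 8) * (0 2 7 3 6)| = 5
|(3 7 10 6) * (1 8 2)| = 12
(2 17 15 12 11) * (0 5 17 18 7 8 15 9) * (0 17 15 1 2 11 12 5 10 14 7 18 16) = (18)(0 10 14 7 8 1 2 16)(5 15)(9 17) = [10, 2, 16, 3, 4, 15, 6, 8, 1, 17, 14, 11, 12, 13, 7, 5, 0, 9, 18]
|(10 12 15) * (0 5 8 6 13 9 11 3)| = 24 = |(0 5 8 6 13 9 11 3)(10 12 15)|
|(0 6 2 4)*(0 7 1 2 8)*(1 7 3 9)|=|(0 6 8)(1 2 4 3 9)|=15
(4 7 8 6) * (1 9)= (1 9)(4 7 8 6)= [0, 9, 2, 3, 7, 5, 4, 8, 6, 1]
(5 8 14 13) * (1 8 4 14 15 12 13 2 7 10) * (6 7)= (1 8 15 12 13 5 4 14 2 6 7 10)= [0, 8, 6, 3, 14, 4, 7, 10, 15, 9, 1, 11, 13, 5, 2, 12]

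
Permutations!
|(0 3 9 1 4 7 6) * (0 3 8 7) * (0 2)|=|(0 8 7 6 3 9 1 4 2)|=9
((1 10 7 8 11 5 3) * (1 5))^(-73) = (1 7 11 10 8)(3 5)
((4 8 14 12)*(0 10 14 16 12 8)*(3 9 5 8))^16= ((0 10 14 3 9 5 8 16 12 4))^16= (0 8 14 12 9)(3 4 5 10 16)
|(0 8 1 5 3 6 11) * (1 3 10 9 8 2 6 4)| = 28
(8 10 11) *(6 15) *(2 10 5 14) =(2 10 11 8 5 14)(6 15) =[0, 1, 10, 3, 4, 14, 15, 7, 5, 9, 11, 8, 12, 13, 2, 6]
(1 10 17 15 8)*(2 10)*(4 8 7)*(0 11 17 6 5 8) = (0 11 17 15 7 4)(1 2 10 6 5 8) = [11, 2, 10, 3, 0, 8, 5, 4, 1, 9, 6, 17, 12, 13, 14, 7, 16, 15]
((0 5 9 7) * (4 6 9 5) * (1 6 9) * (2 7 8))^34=((0 4 9 8 2 7)(1 6))^34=(0 2 9)(4 7 8)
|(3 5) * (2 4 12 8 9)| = |(2 4 12 8 9)(3 5)| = 10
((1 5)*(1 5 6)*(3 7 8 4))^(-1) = (1 6)(3 4 8 7)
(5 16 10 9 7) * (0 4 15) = [4, 1, 2, 3, 15, 16, 6, 5, 8, 7, 9, 11, 12, 13, 14, 0, 10] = (0 4 15)(5 16 10 9 7)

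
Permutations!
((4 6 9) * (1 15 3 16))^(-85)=(1 16 3 15)(4 9 6)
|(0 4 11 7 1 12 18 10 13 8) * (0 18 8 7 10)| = |(0 4 11 10 13 7 1 12 8 18)| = 10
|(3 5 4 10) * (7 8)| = |(3 5 4 10)(7 8)| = 4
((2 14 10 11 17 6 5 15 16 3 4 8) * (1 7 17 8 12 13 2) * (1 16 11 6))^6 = (17)(2 11 13 15 12 5 4 6 3 10 16 14 8)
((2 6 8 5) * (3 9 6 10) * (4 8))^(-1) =((2 10 3 9 6 4 8 5))^(-1) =(2 5 8 4 6 9 3 10)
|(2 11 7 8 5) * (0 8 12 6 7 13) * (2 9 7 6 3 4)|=11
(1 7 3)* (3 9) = [0, 7, 2, 1, 4, 5, 6, 9, 8, 3] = (1 7 9 3)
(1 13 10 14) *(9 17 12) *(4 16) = (1 13 10 14)(4 16)(9 17 12) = [0, 13, 2, 3, 16, 5, 6, 7, 8, 17, 14, 11, 9, 10, 1, 15, 4, 12]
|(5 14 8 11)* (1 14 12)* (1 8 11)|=|(1 14 11 5 12 8)|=6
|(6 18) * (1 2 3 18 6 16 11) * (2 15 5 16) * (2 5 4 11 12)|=|(1 15 4 11)(2 3 18 5 16 12)|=12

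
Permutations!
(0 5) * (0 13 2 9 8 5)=(2 9 8 5 13)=[0, 1, 9, 3, 4, 13, 6, 7, 5, 8, 10, 11, 12, 2]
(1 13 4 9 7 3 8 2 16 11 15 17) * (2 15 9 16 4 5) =(1 13 5 2 4 16 11 9 7 3 8 15 17) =[0, 13, 4, 8, 16, 2, 6, 3, 15, 7, 10, 9, 12, 5, 14, 17, 11, 1]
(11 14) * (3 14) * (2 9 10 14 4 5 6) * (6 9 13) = (2 13 6)(3 4 5 9 10 14 11) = [0, 1, 13, 4, 5, 9, 2, 7, 8, 10, 14, 3, 12, 6, 11]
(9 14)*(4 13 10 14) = (4 13 10 14 9) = [0, 1, 2, 3, 13, 5, 6, 7, 8, 4, 14, 11, 12, 10, 9]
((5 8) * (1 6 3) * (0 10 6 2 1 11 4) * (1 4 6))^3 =(11)(0 2 10 4 1)(5 8)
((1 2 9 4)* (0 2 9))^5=(0 2)(1 4 9)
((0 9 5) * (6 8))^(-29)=(0 9 5)(6 8)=((0 9 5)(6 8))^(-29)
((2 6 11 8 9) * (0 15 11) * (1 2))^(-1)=(0 6 2 1 9 8 11 15)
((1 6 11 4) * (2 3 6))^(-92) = (1 11 3)(2 4 6)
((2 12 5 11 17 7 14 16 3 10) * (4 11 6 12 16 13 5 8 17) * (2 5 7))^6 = ((2 16 3 10 5 6 12 8 17)(4 11)(7 14 13))^6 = (2 12 10)(3 17 6)(5 16 8)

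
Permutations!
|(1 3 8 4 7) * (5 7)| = 6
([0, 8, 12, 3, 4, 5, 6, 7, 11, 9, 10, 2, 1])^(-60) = (12)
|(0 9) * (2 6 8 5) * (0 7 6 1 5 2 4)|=|(0 9 7 6 8 2 1 5 4)|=9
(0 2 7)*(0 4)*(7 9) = [2, 1, 9, 3, 0, 5, 6, 4, 8, 7] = (0 2 9 7 4)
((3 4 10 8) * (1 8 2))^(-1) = (1 2 10 4 3 8)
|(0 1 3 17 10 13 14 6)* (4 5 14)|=10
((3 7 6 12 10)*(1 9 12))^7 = (12)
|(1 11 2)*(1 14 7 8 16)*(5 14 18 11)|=|(1 5 14 7 8 16)(2 18 11)|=6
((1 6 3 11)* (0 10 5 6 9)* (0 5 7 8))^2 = ((0 10 7 8)(1 9 5 6 3 11))^2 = (0 7)(1 5 3)(6 11 9)(8 10)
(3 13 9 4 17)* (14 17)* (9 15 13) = (3 9 4 14 17)(13 15) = [0, 1, 2, 9, 14, 5, 6, 7, 8, 4, 10, 11, 12, 15, 17, 13, 16, 3]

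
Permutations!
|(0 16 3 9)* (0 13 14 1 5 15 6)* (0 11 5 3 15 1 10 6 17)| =36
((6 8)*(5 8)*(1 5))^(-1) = (1 6 8 5)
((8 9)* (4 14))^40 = (14)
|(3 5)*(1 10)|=2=|(1 10)(3 5)|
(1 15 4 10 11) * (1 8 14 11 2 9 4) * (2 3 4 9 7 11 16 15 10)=[0, 10, 7, 4, 2, 5, 6, 11, 14, 9, 3, 8, 12, 13, 16, 1, 15]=(1 10 3 4 2 7 11 8 14 16 15)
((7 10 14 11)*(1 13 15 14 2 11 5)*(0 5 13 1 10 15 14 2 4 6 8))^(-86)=((0 5 10 4 6 8)(2 11 7 15)(13 14))^(-86)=(0 6 10)(2 7)(4 5 8)(11 15)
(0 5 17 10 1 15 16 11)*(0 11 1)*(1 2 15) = (0 5 17 10)(2 15 16) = [5, 1, 15, 3, 4, 17, 6, 7, 8, 9, 0, 11, 12, 13, 14, 16, 2, 10]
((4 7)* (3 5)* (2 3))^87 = (4 7)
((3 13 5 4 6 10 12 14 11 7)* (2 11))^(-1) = ((2 11 7 3 13 5 4 6 10 12 14))^(-1) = (2 14 12 10 6 4 5 13 3 7 11)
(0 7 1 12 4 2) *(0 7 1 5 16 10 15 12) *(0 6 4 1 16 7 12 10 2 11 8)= (0 16 2 12 1 6 4 11 8)(5 7)(10 15)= [16, 6, 12, 3, 11, 7, 4, 5, 0, 9, 15, 8, 1, 13, 14, 10, 2]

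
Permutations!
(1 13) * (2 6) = (1 13)(2 6) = [0, 13, 6, 3, 4, 5, 2, 7, 8, 9, 10, 11, 12, 1]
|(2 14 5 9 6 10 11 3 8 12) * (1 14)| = |(1 14 5 9 6 10 11 3 8 12 2)| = 11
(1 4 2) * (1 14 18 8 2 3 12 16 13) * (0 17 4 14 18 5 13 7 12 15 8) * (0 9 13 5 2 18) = (0 17 4 3 15 8 18 9 13 1 14 2)(7 12 16) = [17, 14, 0, 15, 3, 5, 6, 12, 18, 13, 10, 11, 16, 1, 2, 8, 7, 4, 9]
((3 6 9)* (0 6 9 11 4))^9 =((0 6 11 4)(3 9))^9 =(0 6 11 4)(3 9)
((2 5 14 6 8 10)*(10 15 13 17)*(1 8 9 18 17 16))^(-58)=(1 15 16 8 13)(2 17 9 14)(5 10 18 6)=((1 8 15 13 16)(2 5 14 6 9 18 17 10))^(-58)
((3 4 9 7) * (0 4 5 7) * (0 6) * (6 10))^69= ((0 4 9 10 6)(3 5 7))^69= (0 6 10 9 4)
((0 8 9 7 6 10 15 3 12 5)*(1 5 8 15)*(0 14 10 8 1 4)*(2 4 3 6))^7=((0 15 6 8 9 7 2 4)(1 5 14 10 3 12))^7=(0 4 2 7 9 8 6 15)(1 5 14 10 3 12)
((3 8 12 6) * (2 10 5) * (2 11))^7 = ((2 10 5 11)(3 8 12 6))^7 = (2 11 5 10)(3 6 12 8)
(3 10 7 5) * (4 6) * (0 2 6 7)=(0 2 6 4 7 5 3 10)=[2, 1, 6, 10, 7, 3, 4, 5, 8, 9, 0]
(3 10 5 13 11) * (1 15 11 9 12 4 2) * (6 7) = (1 15 11 3 10 5 13 9 12 4 2)(6 7) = [0, 15, 1, 10, 2, 13, 7, 6, 8, 12, 5, 3, 4, 9, 14, 11]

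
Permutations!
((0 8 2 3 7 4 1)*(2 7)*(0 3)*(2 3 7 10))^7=((0 8 10 2)(1 7 4))^7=(0 2 10 8)(1 7 4)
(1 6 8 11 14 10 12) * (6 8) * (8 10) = (1 10 12)(8 11 14) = [0, 10, 2, 3, 4, 5, 6, 7, 11, 9, 12, 14, 1, 13, 8]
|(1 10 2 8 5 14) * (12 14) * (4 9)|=14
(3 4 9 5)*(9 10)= (3 4 10 9 5)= [0, 1, 2, 4, 10, 3, 6, 7, 8, 5, 9]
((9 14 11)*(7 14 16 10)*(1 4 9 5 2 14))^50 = ((1 4 9 16 10 7)(2 14 11 5))^50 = (1 9 10)(2 11)(4 16 7)(5 14)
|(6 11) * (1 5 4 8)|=|(1 5 4 8)(6 11)|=4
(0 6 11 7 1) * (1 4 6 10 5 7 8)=(0 10 5 7 4 6 11 8 1)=[10, 0, 2, 3, 6, 7, 11, 4, 1, 9, 5, 8]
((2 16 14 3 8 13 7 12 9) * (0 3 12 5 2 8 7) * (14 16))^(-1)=(16)(0 13 8 9 12 14 2 5 7 3)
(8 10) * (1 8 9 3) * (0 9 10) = [9, 8, 2, 1, 4, 5, 6, 7, 0, 3, 10] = (10)(0 9 3 1 8)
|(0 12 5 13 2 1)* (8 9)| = |(0 12 5 13 2 1)(8 9)| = 6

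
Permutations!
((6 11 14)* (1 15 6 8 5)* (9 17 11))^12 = (1 9 14)(5 6 11)(8 15 17)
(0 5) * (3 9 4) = (0 5)(3 9 4) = [5, 1, 2, 9, 3, 0, 6, 7, 8, 4]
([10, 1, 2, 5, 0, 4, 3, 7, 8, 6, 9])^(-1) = (0 4 5 3 6 9 10)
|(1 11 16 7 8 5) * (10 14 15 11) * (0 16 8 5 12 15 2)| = |(0 16 7 5 1 10 14 2)(8 12 15 11)| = 8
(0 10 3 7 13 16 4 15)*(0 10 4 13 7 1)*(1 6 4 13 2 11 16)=(0 13 1)(2 11 16)(3 6 4 15 10)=[13, 0, 11, 6, 15, 5, 4, 7, 8, 9, 3, 16, 12, 1, 14, 10, 2]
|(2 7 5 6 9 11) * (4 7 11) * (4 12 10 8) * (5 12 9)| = 10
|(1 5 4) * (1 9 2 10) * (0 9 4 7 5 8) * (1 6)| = |(0 9 2 10 6 1 8)(5 7)| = 14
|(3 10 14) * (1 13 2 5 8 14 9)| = 9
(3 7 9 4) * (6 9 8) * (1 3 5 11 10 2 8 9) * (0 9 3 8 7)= (0 9 4 5 11 10 2 7 3)(1 8 6)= [9, 8, 7, 0, 5, 11, 1, 3, 6, 4, 2, 10]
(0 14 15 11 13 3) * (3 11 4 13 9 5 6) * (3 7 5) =(0 14 15 4 13 11 9 3)(5 6 7) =[14, 1, 2, 0, 13, 6, 7, 5, 8, 3, 10, 9, 12, 11, 15, 4]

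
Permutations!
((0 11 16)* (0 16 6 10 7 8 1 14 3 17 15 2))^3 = (0 10 1 17)(2 6 8 3)(7 14 15 11)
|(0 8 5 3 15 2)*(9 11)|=|(0 8 5 3 15 2)(9 11)|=6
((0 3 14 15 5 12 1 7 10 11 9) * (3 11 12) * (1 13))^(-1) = (0 9 11)(1 13 12 10 7)(3 5 15 14)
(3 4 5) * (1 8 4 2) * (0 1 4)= (0 1 8)(2 4 5 3)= [1, 8, 4, 2, 5, 3, 6, 7, 0]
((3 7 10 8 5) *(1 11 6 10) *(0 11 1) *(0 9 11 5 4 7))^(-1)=((0 5 3)(4 7 9 11 6 10 8))^(-1)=(0 3 5)(4 8 10 6 11 9 7)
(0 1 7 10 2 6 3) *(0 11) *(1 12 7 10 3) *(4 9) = (0 12 7 3 11)(1 10 2 6)(4 9) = [12, 10, 6, 11, 9, 5, 1, 3, 8, 4, 2, 0, 7]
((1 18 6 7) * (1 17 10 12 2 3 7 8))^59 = (1 8 6 18)(2 12 10 17 7 3)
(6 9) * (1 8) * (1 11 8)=(6 9)(8 11)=[0, 1, 2, 3, 4, 5, 9, 7, 11, 6, 10, 8]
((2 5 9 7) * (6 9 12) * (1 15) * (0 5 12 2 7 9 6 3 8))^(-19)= (0 8 3 12 2 5)(1 15)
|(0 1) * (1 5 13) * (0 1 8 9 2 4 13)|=|(0 5)(2 4 13 8 9)|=10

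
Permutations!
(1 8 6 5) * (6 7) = (1 8 7 6 5) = [0, 8, 2, 3, 4, 1, 5, 6, 7]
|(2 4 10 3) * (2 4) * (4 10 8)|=|(3 10)(4 8)|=2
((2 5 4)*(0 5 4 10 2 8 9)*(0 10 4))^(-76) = (0 5 4 8 9 10 2)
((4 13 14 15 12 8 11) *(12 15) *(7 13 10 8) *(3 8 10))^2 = ((15)(3 8 11 4)(7 13 14 12))^2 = (15)(3 11)(4 8)(7 14)(12 13)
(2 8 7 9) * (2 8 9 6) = (2 9 8 7 6) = [0, 1, 9, 3, 4, 5, 2, 6, 7, 8]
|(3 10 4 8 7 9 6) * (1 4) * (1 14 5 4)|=|(3 10 14 5 4 8 7 9 6)|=9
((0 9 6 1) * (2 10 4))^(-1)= (0 1 6 9)(2 4 10)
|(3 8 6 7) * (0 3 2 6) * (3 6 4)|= 7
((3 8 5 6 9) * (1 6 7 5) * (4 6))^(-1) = ((1 4 6 9 3 8)(5 7))^(-1) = (1 8 3 9 6 4)(5 7)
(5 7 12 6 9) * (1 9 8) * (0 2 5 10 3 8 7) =(0 2 5)(1 9 10 3 8)(6 7 12) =[2, 9, 5, 8, 4, 0, 7, 12, 1, 10, 3, 11, 6]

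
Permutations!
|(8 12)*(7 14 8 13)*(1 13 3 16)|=|(1 13 7 14 8 12 3 16)|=8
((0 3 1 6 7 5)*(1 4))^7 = ((0 3 4 1 6 7 5))^7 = (7)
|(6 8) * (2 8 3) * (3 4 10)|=|(2 8 6 4 10 3)|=6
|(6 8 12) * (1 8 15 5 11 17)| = 8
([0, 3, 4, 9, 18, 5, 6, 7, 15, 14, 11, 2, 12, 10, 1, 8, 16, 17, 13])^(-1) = (1 14 9 3)(2 11 10 13 18 4)(8 15)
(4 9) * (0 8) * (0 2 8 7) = (0 7)(2 8)(4 9) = [7, 1, 8, 3, 9, 5, 6, 0, 2, 4]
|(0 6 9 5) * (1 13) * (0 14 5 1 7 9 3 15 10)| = |(0 6 3 15 10)(1 13 7 9)(5 14)| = 20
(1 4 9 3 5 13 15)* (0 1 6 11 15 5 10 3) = (0 1 4 9)(3 10)(5 13)(6 11 15) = [1, 4, 2, 10, 9, 13, 11, 7, 8, 0, 3, 15, 12, 5, 14, 6]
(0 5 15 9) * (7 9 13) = (0 5 15 13 7 9) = [5, 1, 2, 3, 4, 15, 6, 9, 8, 0, 10, 11, 12, 7, 14, 13]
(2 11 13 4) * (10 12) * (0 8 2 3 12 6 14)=[8, 1, 11, 12, 3, 5, 14, 7, 2, 9, 6, 13, 10, 4, 0]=(0 8 2 11 13 4 3 12 10 6 14)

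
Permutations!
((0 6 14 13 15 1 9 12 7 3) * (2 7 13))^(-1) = (0 3 7 2 14 6)(1 15 13 12 9)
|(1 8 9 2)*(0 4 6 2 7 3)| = 9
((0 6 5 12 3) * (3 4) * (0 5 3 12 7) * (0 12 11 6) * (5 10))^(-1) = (3 6 11 4 12 7 5 10) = ((3 10 5 7 12 4 11 6))^(-1)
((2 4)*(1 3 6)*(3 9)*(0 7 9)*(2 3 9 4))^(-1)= (9)(0 1 6 3 4 7)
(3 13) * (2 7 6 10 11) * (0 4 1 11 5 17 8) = (0 4 1 11 2 7 6 10 5 17 8)(3 13) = [4, 11, 7, 13, 1, 17, 10, 6, 0, 9, 5, 2, 12, 3, 14, 15, 16, 8]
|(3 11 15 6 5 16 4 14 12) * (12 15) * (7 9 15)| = |(3 11 12)(4 14 7 9 15 6 5 16)| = 24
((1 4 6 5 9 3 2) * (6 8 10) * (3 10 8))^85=(1 4 3 2)(5 9 10 6)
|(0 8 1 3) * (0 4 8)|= 4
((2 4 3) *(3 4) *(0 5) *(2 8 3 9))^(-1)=(0 5)(2 9)(3 8)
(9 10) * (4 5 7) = [0, 1, 2, 3, 5, 7, 6, 4, 8, 10, 9] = (4 5 7)(9 10)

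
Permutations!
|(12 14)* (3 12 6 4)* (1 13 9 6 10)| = 9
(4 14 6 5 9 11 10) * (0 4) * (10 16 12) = (0 4 14 6 5 9 11 16 12 10) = [4, 1, 2, 3, 14, 9, 5, 7, 8, 11, 0, 16, 10, 13, 6, 15, 12]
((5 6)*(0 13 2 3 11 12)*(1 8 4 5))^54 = (13)(1 6 5 4 8)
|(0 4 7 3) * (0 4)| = 3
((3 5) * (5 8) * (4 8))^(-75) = ((3 4 8 5))^(-75) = (3 4 8 5)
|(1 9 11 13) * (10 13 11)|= 4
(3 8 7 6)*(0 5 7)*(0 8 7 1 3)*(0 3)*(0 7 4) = (8)(0 5 1 7 6 3 4) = [5, 7, 2, 4, 0, 1, 3, 6, 8]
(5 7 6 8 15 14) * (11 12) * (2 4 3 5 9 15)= (2 4 3 5 7 6 8)(9 15 14)(11 12)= [0, 1, 4, 5, 3, 7, 8, 6, 2, 15, 10, 12, 11, 13, 9, 14]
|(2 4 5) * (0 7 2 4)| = |(0 7 2)(4 5)| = 6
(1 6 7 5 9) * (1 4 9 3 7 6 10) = (1 10)(3 7 5)(4 9) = [0, 10, 2, 7, 9, 3, 6, 5, 8, 4, 1]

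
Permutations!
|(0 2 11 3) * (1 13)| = |(0 2 11 3)(1 13)| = 4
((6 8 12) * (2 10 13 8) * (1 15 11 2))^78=((1 15 11 2 10 13 8 12 6))^78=(1 8 2)(6 13 11)(10 15 12)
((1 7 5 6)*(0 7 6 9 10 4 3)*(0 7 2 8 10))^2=(0 8 4 7 9 2 10 3 5)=((0 2 8 10 4 3 7 5 9)(1 6))^2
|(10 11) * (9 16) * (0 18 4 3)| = 4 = |(0 18 4 3)(9 16)(10 11)|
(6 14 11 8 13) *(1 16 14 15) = (1 16 14 11 8 13 6 15) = [0, 16, 2, 3, 4, 5, 15, 7, 13, 9, 10, 8, 12, 6, 11, 1, 14]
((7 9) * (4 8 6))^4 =((4 8 6)(7 9))^4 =(9)(4 8 6)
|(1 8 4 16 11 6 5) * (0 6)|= 8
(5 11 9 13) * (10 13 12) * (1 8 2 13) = (1 8 2 13 5 11 9 12 10) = [0, 8, 13, 3, 4, 11, 6, 7, 2, 12, 1, 9, 10, 5]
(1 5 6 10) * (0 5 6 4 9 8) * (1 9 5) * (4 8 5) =(0 1 6 10 9 5 8) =[1, 6, 2, 3, 4, 8, 10, 7, 0, 5, 9]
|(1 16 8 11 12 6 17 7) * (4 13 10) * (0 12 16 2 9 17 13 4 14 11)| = 45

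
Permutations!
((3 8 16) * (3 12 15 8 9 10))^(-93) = ((3 9 10)(8 16 12 15))^(-93) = (8 15 12 16)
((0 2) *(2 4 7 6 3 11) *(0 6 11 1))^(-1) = (0 1 3 6 2 11 7 4)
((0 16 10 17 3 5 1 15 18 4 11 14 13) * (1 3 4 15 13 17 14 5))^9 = (0 1 5 4 14 16 13 3 11 17 10)(15 18)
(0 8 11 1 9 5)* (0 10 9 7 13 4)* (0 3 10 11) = (0 8)(1 7 13 4 3 10 9 5 11) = [8, 7, 2, 10, 3, 11, 6, 13, 0, 5, 9, 1, 12, 4]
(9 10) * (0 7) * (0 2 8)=(0 7 2 8)(9 10)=[7, 1, 8, 3, 4, 5, 6, 2, 0, 10, 9]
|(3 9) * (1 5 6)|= |(1 5 6)(3 9)|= 6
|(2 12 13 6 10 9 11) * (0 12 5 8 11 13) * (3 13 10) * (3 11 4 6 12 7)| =30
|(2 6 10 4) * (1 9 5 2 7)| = 8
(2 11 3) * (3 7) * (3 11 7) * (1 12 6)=[0, 12, 7, 2, 4, 5, 1, 11, 8, 9, 10, 3, 6]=(1 12 6)(2 7 11 3)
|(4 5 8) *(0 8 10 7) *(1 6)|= 6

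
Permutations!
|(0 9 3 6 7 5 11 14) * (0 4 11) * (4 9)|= 9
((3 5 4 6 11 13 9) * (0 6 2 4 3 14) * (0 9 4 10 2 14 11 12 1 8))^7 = (0 12 8 6 1)(2 10)(3 5)(4 9 13 14 11)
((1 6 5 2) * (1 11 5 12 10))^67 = (1 10 12 6)(2 11 5)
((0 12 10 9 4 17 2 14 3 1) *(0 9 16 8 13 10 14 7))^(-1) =(0 7 2 17 4 9 1 3 14 12)(8 16 10 13)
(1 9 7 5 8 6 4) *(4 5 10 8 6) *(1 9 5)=(1 5 6)(4 9 7 10 8)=[0, 5, 2, 3, 9, 6, 1, 10, 4, 7, 8]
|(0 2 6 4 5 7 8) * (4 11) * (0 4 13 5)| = |(0 2 6 11 13 5 7 8 4)| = 9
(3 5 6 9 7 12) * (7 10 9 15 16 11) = (3 5 6 15 16 11 7 12)(9 10) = [0, 1, 2, 5, 4, 6, 15, 12, 8, 10, 9, 7, 3, 13, 14, 16, 11]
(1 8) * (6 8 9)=[0, 9, 2, 3, 4, 5, 8, 7, 1, 6]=(1 9 6 8)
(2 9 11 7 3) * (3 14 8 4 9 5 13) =(2 5 13 3)(4 9 11 7 14 8) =[0, 1, 5, 2, 9, 13, 6, 14, 4, 11, 10, 7, 12, 3, 8]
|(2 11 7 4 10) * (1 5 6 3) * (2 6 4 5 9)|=10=|(1 9 2 11 7 5 4 10 6 3)|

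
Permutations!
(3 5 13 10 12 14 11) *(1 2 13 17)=(1 2 13 10 12 14 11 3 5 17)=[0, 2, 13, 5, 4, 17, 6, 7, 8, 9, 12, 3, 14, 10, 11, 15, 16, 1]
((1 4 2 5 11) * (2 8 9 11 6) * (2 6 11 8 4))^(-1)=((1 2 5 11)(8 9))^(-1)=(1 11 5 2)(8 9)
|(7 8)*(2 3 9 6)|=|(2 3 9 6)(7 8)|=4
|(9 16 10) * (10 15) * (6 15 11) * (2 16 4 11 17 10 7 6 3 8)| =|(2 16 17 10 9 4 11 3 8)(6 15 7)| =9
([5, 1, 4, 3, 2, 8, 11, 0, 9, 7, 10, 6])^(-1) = [7, 1, 4, 3, 2, 0, 11, 9, 5, 8, 10, 6]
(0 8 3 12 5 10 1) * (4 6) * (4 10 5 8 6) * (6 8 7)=[8, 0, 2, 12, 4, 5, 10, 6, 3, 9, 1, 11, 7]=(0 8 3 12 7 6 10 1)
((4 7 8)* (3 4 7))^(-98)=((3 4)(7 8))^(-98)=(8)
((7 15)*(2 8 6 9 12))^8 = ((2 8 6 9 12)(7 15))^8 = (15)(2 9 8 12 6)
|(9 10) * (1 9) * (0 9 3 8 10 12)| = 12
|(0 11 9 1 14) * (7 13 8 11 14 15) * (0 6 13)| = 10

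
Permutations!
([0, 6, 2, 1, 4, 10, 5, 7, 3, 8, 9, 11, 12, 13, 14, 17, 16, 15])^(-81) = [0, 10, 2, 5, 4, 8, 9, 7, 6, 1, 3, 11, 12, 13, 14, 17, 16, 15]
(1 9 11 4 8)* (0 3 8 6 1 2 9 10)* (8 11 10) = [3, 8, 9, 11, 6, 5, 1, 7, 2, 10, 0, 4] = (0 3 11 4 6 1 8 2 9 10)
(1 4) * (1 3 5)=(1 4 3 5)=[0, 4, 2, 5, 3, 1]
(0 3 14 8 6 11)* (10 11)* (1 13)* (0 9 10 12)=(0 3 14 8 6 12)(1 13)(9 10 11)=[3, 13, 2, 14, 4, 5, 12, 7, 6, 10, 11, 9, 0, 1, 8]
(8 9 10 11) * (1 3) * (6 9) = (1 3)(6 9 10 11 8) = [0, 3, 2, 1, 4, 5, 9, 7, 6, 10, 11, 8]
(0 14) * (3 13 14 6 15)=[6, 1, 2, 13, 4, 5, 15, 7, 8, 9, 10, 11, 12, 14, 0, 3]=(0 6 15 3 13 14)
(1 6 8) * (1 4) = [0, 6, 2, 3, 1, 5, 8, 7, 4] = (1 6 8 4)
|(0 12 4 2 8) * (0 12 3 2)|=|(0 3 2 8 12 4)|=6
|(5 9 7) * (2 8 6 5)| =6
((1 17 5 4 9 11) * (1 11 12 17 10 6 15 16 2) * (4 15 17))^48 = (17)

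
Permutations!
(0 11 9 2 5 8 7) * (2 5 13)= (0 11 9 5 8 7)(2 13)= [11, 1, 13, 3, 4, 8, 6, 0, 7, 5, 10, 9, 12, 2]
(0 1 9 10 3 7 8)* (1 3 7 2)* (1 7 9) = [3, 1, 7, 2, 4, 5, 6, 8, 0, 10, 9] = (0 3 2 7 8)(9 10)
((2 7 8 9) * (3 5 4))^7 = ((2 7 8 9)(3 5 4))^7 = (2 9 8 7)(3 5 4)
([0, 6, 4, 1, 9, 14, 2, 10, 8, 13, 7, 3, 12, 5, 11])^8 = [0, 11, 1, 14, 6, 9, 3, 7, 8, 2, 10, 5, 12, 4, 13]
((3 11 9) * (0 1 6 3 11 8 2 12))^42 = (12)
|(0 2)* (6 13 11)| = |(0 2)(6 13 11)| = 6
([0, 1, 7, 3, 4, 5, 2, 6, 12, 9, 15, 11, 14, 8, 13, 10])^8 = [0, 1, 6, 3, 4, 5, 7, 2, 8, 9, 10, 11, 12, 13, 14, 15]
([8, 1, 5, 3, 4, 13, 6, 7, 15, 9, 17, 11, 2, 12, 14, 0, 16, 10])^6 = [0, 1, 13, 3, 4, 12, 6, 7, 8, 9, 10, 11, 5, 2, 14, 15, 16, 17]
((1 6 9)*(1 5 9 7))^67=((1 6 7)(5 9))^67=(1 6 7)(5 9)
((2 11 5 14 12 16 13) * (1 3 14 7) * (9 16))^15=(1 9 11 3 16 5 14 13 7 12 2)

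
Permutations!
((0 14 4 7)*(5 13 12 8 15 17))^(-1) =(0 7 4 14)(5 17 15 8 12 13)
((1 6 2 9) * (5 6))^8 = ((1 5 6 2 9))^8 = (1 2 5 9 6)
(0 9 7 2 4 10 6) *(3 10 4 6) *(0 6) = [9, 1, 0, 10, 4, 5, 6, 2, 8, 7, 3] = (0 9 7 2)(3 10)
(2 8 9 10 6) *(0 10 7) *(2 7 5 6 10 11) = (0 11 2 8 9 5 6 7) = [11, 1, 8, 3, 4, 6, 7, 0, 9, 5, 10, 2]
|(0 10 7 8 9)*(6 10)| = 6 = |(0 6 10 7 8 9)|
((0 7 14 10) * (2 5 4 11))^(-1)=((0 7 14 10)(2 5 4 11))^(-1)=(0 10 14 7)(2 11 4 5)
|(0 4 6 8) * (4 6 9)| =6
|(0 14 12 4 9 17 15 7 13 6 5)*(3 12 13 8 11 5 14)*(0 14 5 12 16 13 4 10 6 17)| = 16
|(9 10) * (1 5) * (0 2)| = 2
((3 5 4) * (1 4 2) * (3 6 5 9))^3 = (1 5 4 2 6)(3 9)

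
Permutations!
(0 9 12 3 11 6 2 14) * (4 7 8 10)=[9, 1, 14, 11, 7, 5, 2, 8, 10, 12, 4, 6, 3, 13, 0]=(0 9 12 3 11 6 2 14)(4 7 8 10)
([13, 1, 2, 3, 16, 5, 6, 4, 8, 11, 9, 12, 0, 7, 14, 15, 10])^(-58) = (0 10 13 9 7 11 4 12 16)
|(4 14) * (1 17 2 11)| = 4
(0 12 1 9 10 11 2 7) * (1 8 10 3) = (0 12 8 10 11 2 7)(1 9 3) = [12, 9, 7, 1, 4, 5, 6, 0, 10, 3, 11, 2, 8]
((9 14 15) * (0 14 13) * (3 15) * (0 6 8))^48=(15)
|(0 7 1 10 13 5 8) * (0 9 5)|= 15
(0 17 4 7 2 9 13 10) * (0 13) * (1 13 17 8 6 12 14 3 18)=[8, 13, 9, 18, 7, 5, 12, 2, 6, 0, 17, 11, 14, 10, 3, 15, 16, 4, 1]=(0 8 6 12 14 3 18 1 13 10 17 4 7 2 9)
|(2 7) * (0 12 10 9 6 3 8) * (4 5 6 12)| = |(0 4 5 6 3 8)(2 7)(9 12 10)| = 6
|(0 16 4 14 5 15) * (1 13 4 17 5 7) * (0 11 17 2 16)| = |(1 13 4 14 7)(2 16)(5 15 11 17)| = 20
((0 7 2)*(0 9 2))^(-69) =((0 7)(2 9))^(-69) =(0 7)(2 9)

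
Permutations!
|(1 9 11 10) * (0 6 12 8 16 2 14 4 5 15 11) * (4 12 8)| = 14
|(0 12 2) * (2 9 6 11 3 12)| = |(0 2)(3 12 9 6 11)| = 10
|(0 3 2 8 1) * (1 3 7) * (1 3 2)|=|(0 7 3 1)(2 8)|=4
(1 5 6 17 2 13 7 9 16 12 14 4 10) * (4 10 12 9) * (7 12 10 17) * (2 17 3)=(17)(1 5 6 7 4 10)(2 13 12 14 3)(9 16)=[0, 5, 13, 2, 10, 6, 7, 4, 8, 16, 1, 11, 14, 12, 3, 15, 9, 17]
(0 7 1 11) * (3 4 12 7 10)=(0 10 3 4 12 7 1 11)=[10, 11, 2, 4, 12, 5, 6, 1, 8, 9, 3, 0, 7]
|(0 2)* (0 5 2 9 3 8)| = 4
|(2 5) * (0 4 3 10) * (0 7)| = 10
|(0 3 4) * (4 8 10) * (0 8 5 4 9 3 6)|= |(0 6)(3 5 4 8 10 9)|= 6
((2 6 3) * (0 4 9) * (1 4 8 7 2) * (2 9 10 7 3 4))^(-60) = (10)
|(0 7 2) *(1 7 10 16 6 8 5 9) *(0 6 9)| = 10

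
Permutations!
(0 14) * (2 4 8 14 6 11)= (0 6 11 2 4 8 14)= [6, 1, 4, 3, 8, 5, 11, 7, 14, 9, 10, 2, 12, 13, 0]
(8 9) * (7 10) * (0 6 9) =(0 6 9 8)(7 10) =[6, 1, 2, 3, 4, 5, 9, 10, 0, 8, 7]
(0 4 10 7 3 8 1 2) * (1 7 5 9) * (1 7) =(0 4 10 5 9 7 3 8 1 2) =[4, 2, 0, 8, 10, 9, 6, 3, 1, 7, 5]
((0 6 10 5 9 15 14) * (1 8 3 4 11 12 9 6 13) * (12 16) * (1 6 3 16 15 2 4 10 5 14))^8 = (0 13 6 5 3 10 14)(1 15 11 4 2 9 12 16 8)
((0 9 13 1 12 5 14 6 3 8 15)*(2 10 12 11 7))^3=(0 1 2 5 3)(6 15 13 7 12)(8 9 11 10 14)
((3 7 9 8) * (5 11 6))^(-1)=((3 7 9 8)(5 11 6))^(-1)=(3 8 9 7)(5 6 11)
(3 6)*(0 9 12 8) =[9, 1, 2, 6, 4, 5, 3, 7, 0, 12, 10, 11, 8] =(0 9 12 8)(3 6)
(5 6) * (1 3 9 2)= (1 3 9 2)(5 6)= [0, 3, 1, 9, 4, 6, 5, 7, 8, 2]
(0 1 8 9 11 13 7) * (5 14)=[1, 8, 2, 3, 4, 14, 6, 0, 9, 11, 10, 13, 12, 7, 5]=(0 1 8 9 11 13 7)(5 14)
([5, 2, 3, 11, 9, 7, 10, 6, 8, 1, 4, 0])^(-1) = (0 11 3 2 1 9 4 10 6 7 5)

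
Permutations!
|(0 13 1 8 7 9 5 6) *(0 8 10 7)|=|(0 13 1 10 7 9 5 6 8)|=9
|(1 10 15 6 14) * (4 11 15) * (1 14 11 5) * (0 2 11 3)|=|(0 2 11 15 6 3)(1 10 4 5)|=12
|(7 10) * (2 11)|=2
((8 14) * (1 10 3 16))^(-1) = (1 16 3 10)(8 14)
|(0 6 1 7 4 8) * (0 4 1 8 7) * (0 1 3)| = |(0 6 8 4 7 3)| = 6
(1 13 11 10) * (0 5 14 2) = (0 5 14 2)(1 13 11 10) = [5, 13, 0, 3, 4, 14, 6, 7, 8, 9, 1, 10, 12, 11, 2]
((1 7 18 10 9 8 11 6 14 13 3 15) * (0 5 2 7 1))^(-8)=(0 9 3 18 14 2 11)(5 8 15 10 13 7 6)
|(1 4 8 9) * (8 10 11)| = 6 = |(1 4 10 11 8 9)|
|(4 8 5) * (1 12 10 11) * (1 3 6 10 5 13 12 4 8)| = |(1 4)(3 6 10 11)(5 8 13 12)| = 4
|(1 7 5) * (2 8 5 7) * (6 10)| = 4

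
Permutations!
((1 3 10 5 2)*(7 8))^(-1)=(1 2 5 10 3)(7 8)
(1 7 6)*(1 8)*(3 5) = (1 7 6 8)(3 5) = [0, 7, 2, 5, 4, 3, 8, 6, 1]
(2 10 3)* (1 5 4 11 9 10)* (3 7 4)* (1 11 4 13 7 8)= [0, 5, 11, 2, 4, 3, 6, 13, 1, 10, 8, 9, 12, 7]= (1 5 3 2 11 9 10 8)(7 13)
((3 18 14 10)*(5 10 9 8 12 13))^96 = ((3 18 14 9 8 12 13 5 10))^96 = (3 13 9)(5 8 18)(10 12 14)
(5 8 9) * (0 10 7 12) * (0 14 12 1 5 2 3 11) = [10, 5, 3, 11, 4, 8, 6, 1, 9, 2, 7, 0, 14, 13, 12] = (0 10 7 1 5 8 9 2 3 11)(12 14)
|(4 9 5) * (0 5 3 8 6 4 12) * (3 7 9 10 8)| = |(0 5 12)(4 10 8 6)(7 9)| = 12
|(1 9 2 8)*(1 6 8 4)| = 4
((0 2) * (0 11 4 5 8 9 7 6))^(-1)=(0 6 7 9 8 5 4 11 2)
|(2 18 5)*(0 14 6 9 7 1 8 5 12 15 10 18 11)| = |(0 14 6 9 7 1 8 5 2 11)(10 18 12 15)| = 20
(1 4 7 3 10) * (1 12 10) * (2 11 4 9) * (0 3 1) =(0 3)(1 9 2 11 4 7)(10 12) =[3, 9, 11, 0, 7, 5, 6, 1, 8, 2, 12, 4, 10]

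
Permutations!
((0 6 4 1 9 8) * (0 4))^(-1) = (0 6)(1 4 8 9)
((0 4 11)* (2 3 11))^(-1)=((0 4 2 3 11))^(-1)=(0 11 3 2 4)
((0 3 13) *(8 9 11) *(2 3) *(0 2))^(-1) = ((2 3 13)(8 9 11))^(-1) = (2 13 3)(8 11 9)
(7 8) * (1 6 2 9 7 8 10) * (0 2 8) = (0 2 9 7 10 1 6 8) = [2, 6, 9, 3, 4, 5, 8, 10, 0, 7, 1]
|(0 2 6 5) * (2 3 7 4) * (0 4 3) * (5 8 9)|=|(2 6 8 9 5 4)(3 7)|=6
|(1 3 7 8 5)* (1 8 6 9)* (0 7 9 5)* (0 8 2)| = |(0 7 6 5 2)(1 3 9)| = 15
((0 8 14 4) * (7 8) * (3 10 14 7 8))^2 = ((0 8 7 3 10 14 4))^2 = (0 7 10 4 8 3 14)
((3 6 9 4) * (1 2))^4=((1 2)(3 6 9 4))^4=(9)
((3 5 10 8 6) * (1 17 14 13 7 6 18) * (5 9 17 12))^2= (1 5 8)(3 17 13 6 9 14 7)(10 18 12)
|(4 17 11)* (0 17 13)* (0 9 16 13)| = 12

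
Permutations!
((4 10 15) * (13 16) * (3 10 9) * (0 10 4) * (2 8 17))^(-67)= ((0 10 15)(2 8 17)(3 4 9)(13 16))^(-67)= (0 15 10)(2 17 8)(3 9 4)(13 16)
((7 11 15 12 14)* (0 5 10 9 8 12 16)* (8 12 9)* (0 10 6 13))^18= (16)(0 6)(5 13)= ((0 5 6 13)(7 11 15 16 10 8 9 12 14))^18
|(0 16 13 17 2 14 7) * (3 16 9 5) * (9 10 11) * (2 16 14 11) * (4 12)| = 18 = |(0 10 2 11 9 5 3 14 7)(4 12)(13 17 16)|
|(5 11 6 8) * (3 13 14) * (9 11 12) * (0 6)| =21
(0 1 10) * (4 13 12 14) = (0 1 10)(4 13 12 14) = [1, 10, 2, 3, 13, 5, 6, 7, 8, 9, 0, 11, 14, 12, 4]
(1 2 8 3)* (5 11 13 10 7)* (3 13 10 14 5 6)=[0, 2, 8, 1, 4, 11, 3, 6, 13, 9, 7, 10, 12, 14, 5]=(1 2 8 13 14 5 11 10 7 6 3)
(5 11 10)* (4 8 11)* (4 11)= (4 8)(5 11 10)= [0, 1, 2, 3, 8, 11, 6, 7, 4, 9, 5, 10]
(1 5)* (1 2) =(1 5 2) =[0, 5, 1, 3, 4, 2]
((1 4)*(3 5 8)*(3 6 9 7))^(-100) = (3 8 9)(5 6 7)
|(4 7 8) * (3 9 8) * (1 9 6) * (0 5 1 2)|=10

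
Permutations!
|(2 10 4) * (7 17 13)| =|(2 10 4)(7 17 13)| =3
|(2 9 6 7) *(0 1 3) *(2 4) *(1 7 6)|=|(0 7 4 2 9 1 3)|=7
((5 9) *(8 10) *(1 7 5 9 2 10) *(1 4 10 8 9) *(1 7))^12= ((2 8 4 10 9 7 5))^12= (2 7 10 8 5 9 4)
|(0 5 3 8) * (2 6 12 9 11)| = 20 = |(0 5 3 8)(2 6 12 9 11)|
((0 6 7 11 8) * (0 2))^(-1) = (0 2 8 11 7 6)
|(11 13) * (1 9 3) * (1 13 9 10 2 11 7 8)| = |(1 10 2 11 9 3 13 7 8)| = 9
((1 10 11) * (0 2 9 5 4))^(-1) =(0 4 5 9 2)(1 11 10)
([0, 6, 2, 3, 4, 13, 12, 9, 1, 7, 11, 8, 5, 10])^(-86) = (1 12 13 11)(5 10 8 6)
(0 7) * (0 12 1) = (0 7 12 1) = [7, 0, 2, 3, 4, 5, 6, 12, 8, 9, 10, 11, 1]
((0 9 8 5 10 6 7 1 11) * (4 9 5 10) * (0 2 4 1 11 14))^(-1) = ((0 5 1 14)(2 4 9 8 10 6 7 11))^(-1) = (0 14 1 5)(2 11 7 6 10 8 9 4)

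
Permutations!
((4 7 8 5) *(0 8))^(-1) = (0 7 4 5 8)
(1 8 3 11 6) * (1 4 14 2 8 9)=(1 9)(2 8 3 11 6 4 14)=[0, 9, 8, 11, 14, 5, 4, 7, 3, 1, 10, 6, 12, 13, 2]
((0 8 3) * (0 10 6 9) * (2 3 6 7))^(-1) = (0 9 6 8)(2 7 10 3)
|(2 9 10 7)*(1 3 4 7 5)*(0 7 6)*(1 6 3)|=14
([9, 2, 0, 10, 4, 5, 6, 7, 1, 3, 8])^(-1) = (0 2 1 8 10 3 9)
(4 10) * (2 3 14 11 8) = (2 3 14 11 8)(4 10) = [0, 1, 3, 14, 10, 5, 6, 7, 2, 9, 4, 8, 12, 13, 11]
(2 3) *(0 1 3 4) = (0 1 3 2 4) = [1, 3, 4, 2, 0]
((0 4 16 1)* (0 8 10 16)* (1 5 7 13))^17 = ((0 4)(1 8 10 16 5 7 13))^17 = (0 4)(1 16 13 10 7 8 5)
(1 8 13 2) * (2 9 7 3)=(1 8 13 9 7 3 2)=[0, 8, 1, 2, 4, 5, 6, 3, 13, 7, 10, 11, 12, 9]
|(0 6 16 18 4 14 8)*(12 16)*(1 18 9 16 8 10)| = |(0 6 12 8)(1 18 4 14 10)(9 16)| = 20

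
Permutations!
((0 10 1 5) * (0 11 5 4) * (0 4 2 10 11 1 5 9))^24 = ((0 11 9)(1 2 10 5))^24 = (11)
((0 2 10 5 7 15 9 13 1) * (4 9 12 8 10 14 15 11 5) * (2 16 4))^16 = (0 13 4)(1 9 16)(2 8 15)(5 7 11)(10 12 14)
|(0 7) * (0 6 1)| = |(0 7 6 1)| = 4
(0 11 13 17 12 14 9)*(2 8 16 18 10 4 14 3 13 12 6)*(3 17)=[11, 1, 8, 13, 14, 5, 2, 7, 16, 0, 4, 12, 17, 3, 9, 15, 18, 6, 10]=(0 11 12 17 6 2 8 16 18 10 4 14 9)(3 13)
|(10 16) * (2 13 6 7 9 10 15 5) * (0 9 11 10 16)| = 11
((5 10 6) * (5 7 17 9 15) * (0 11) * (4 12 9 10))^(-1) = ((0 11)(4 12 9 15 5)(6 7 17 10))^(-1) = (0 11)(4 5 15 9 12)(6 10 17 7)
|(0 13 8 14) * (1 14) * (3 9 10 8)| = 8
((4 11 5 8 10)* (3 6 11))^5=(3 10 5 6 4 8 11)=((3 6 11 5 8 10 4))^5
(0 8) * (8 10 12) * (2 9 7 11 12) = (0 10 2 9 7 11 12 8) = [10, 1, 9, 3, 4, 5, 6, 11, 0, 7, 2, 12, 8]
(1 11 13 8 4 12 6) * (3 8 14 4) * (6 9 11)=(1 6)(3 8)(4 12 9 11 13 14)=[0, 6, 2, 8, 12, 5, 1, 7, 3, 11, 10, 13, 9, 14, 4]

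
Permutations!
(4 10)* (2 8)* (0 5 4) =(0 5 4 10)(2 8) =[5, 1, 8, 3, 10, 4, 6, 7, 2, 9, 0]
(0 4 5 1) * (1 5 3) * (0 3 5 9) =(0 4 5 9)(1 3) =[4, 3, 2, 1, 5, 9, 6, 7, 8, 0]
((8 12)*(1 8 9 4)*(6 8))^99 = (1 12)(4 8)(6 9)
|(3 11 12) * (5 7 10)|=3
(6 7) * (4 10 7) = (4 10 7 6) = [0, 1, 2, 3, 10, 5, 4, 6, 8, 9, 7]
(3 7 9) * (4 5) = (3 7 9)(4 5) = [0, 1, 2, 7, 5, 4, 6, 9, 8, 3]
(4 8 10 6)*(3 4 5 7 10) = [0, 1, 2, 4, 8, 7, 5, 10, 3, 9, 6] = (3 4 8)(5 7 10 6)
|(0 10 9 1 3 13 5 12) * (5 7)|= 9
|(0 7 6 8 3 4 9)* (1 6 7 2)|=|(0 2 1 6 8 3 4 9)|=8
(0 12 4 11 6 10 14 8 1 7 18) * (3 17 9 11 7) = (0 12 4 7 18)(1 3 17 9 11 6 10 14 8) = [12, 3, 2, 17, 7, 5, 10, 18, 1, 11, 14, 6, 4, 13, 8, 15, 16, 9, 0]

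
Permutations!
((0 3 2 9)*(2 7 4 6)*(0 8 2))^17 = (0 7 6 3 4)(2 8 9)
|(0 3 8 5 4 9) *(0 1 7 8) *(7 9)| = |(0 3)(1 9)(4 7 8 5)| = 4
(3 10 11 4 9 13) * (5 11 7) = (3 10 7 5 11 4 9 13) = [0, 1, 2, 10, 9, 11, 6, 5, 8, 13, 7, 4, 12, 3]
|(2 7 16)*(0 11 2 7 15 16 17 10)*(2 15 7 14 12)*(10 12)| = |(0 11 15 16 14 10)(2 7 17 12)| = 12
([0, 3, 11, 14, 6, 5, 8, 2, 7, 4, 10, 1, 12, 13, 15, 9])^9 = [0, 2, 8, 11, 15, 5, 9, 6, 4, 14, 10, 7, 12, 13, 1, 3]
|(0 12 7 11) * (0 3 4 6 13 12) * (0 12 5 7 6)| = 9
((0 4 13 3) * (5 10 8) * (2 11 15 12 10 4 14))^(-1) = (0 3 13 4 5 8 10 12 15 11 2 14)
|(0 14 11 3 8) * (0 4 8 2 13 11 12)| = 12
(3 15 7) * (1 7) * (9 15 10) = [0, 7, 2, 10, 4, 5, 6, 3, 8, 15, 9, 11, 12, 13, 14, 1] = (1 7 3 10 9 15)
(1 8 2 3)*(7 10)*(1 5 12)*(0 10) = [10, 8, 3, 5, 4, 12, 6, 0, 2, 9, 7, 11, 1] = (0 10 7)(1 8 2 3 5 12)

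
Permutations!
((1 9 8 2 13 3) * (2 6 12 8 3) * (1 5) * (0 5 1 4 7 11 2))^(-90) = (0 5 4 7 11 2 13)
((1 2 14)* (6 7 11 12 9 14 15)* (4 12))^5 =(1 11)(2 4)(6 9)(7 14)(12 15) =((1 2 15 6 7 11 4 12 9 14))^5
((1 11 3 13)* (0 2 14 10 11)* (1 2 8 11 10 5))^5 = ((0 8 11 3 13 2 14 5 1))^5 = (0 2 8 14 11 5 3 1 13)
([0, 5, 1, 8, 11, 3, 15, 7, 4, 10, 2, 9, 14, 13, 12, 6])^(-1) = [0, 2, 10, 5, 8, 1, 15, 7, 3, 11, 9, 4, 14, 13, 12, 6]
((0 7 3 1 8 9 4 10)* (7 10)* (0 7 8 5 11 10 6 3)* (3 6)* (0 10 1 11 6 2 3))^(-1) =((1 5 6 2 3 11)(4 8 9)(7 10))^(-1) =(1 11 3 2 6 5)(4 9 8)(7 10)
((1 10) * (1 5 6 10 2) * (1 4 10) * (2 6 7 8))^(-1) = (1 6)(2 8 7 5 10 4)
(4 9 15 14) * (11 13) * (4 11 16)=(4 9 15 14 11 13 16)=[0, 1, 2, 3, 9, 5, 6, 7, 8, 15, 10, 13, 12, 16, 11, 14, 4]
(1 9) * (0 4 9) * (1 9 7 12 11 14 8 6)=(0 4 7 12 11 14 8 6 1)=[4, 0, 2, 3, 7, 5, 1, 12, 6, 9, 10, 14, 11, 13, 8]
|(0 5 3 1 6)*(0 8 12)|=7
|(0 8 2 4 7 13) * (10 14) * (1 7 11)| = 8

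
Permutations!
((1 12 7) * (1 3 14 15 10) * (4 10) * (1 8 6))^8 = ((1 12 7 3 14 15 4 10 8 6))^8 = (1 8 4 14 7)(3 12 6 10 15)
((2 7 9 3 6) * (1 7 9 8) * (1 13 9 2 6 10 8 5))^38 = (1 5 7)(3 13 10 9 8)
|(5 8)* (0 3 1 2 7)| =10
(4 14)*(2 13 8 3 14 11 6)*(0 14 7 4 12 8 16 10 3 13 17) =[14, 1, 17, 7, 11, 5, 2, 4, 13, 9, 3, 6, 8, 16, 12, 15, 10, 0] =(0 14 12 8 13 16 10 3 7 4 11 6 2 17)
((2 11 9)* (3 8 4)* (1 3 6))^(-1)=(1 6 4 8 3)(2 9 11)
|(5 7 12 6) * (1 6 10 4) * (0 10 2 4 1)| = 9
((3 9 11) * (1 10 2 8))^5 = (1 10 2 8)(3 11 9)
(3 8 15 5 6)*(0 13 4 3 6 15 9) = (0 13 4 3 8 9)(5 15) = [13, 1, 2, 8, 3, 15, 6, 7, 9, 0, 10, 11, 12, 4, 14, 5]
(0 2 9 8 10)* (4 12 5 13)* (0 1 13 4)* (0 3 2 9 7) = (0 9 8 10 1 13 3 2 7)(4 12 5) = [9, 13, 7, 2, 12, 4, 6, 0, 10, 8, 1, 11, 5, 3]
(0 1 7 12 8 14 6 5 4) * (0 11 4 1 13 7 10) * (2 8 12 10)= [13, 2, 8, 3, 11, 1, 5, 10, 14, 9, 0, 4, 12, 7, 6]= (0 13 7 10)(1 2 8 14 6 5)(4 11)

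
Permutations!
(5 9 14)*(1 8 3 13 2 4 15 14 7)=(1 8 3 13 2 4 15 14 5 9 7)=[0, 8, 4, 13, 15, 9, 6, 1, 3, 7, 10, 11, 12, 2, 5, 14]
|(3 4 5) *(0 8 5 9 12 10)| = 8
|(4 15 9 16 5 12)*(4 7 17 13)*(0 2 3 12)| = 12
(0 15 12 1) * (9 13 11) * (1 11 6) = (0 15 12 11 9 13 6 1) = [15, 0, 2, 3, 4, 5, 1, 7, 8, 13, 10, 9, 11, 6, 14, 12]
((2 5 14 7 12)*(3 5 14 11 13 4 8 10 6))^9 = (2 14 7 12)(3 5 11 13 4 8 10 6)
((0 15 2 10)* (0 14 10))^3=(15)(10 14)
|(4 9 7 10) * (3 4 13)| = |(3 4 9 7 10 13)| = 6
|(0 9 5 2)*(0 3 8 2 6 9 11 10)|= |(0 11 10)(2 3 8)(5 6 9)|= 3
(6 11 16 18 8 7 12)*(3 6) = [0, 1, 2, 6, 4, 5, 11, 12, 7, 9, 10, 16, 3, 13, 14, 15, 18, 17, 8] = (3 6 11 16 18 8 7 12)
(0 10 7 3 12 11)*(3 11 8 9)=[10, 1, 2, 12, 4, 5, 6, 11, 9, 3, 7, 0, 8]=(0 10 7 11)(3 12 8 9)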